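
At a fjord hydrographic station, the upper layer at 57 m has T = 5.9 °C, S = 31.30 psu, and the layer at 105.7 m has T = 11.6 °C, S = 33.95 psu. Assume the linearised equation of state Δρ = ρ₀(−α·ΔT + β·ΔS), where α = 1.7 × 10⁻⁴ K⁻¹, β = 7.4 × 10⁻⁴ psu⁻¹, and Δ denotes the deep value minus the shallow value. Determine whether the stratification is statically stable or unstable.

ΔT = 11.6 − 5.9 = +5.7 K and ΔS = 33.95 − 31.30 = +2.65 psu (deep − shallow).
−αΔT = -9.69 × 10⁻⁴; βΔS = 1.961 × 10⁻³; sum Δρ/ρ₀ = 9.92 × 10⁻⁴.
Δρ/ρ₀ > 0, so Δρ > 0: deeper water is denser → statically stable.

stable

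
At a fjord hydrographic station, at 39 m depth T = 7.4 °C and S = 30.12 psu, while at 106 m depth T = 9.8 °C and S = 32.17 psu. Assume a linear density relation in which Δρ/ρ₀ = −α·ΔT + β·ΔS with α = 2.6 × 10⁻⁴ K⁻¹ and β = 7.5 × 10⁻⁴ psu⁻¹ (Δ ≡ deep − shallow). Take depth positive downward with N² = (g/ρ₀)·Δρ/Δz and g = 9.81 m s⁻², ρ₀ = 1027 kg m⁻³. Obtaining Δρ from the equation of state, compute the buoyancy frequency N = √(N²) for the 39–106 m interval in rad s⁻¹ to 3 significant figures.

ΔT = +2.4 K, ΔS = +2.05 psu (deep − shallow).
Δρ/ρ₀ = −αΔT + βΔS = -6.24 × 10⁻⁴ + 1.5375 × 10⁻³ = 9.135 × 10⁻⁴, so Δρ ≈ 0.9382 kg m⁻³.
N² = (g/ρ₀)·Δρ/Δz = g·(Δρ/ρ₀)/Δz = 9.81 × 9.135 × 10⁻⁴ / 67 = 1.3375 × 10⁻⁴ s⁻².
N = √(1.3375 × 10⁻⁴) = 0.011565 rad s⁻¹ ≈ 0.0116 rad s⁻¹.

0.0116 rad s⁻¹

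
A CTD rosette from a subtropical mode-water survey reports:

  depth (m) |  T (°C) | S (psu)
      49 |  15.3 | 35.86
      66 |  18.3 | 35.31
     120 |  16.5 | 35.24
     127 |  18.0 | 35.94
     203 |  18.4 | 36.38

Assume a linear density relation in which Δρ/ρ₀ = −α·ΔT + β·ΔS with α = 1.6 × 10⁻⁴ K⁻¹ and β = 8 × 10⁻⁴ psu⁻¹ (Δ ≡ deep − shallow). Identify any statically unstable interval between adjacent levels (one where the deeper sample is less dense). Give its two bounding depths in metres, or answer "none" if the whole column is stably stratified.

49–66 m

Evaluate Δρ/ρ₀ = −αΔT + βΔS across each adjacent pair:
  49–66 m: −αΔT+βΔS = −(1.6 × 10⁻⁴)(+3.0)+(8 × 10⁻⁴)(-0.55) = -9.2 × 10⁻⁴ → UNSTABLE
  66–120 m: −αΔT+βΔS = −(1.6 × 10⁻⁴)(-1.8)+(8 × 10⁻⁴)(-0.07) = 2.3 × 10⁻⁴ → stable
  120–127 m: −αΔT+βΔS = −(1.6 × 10⁻⁴)(+1.5)+(8 × 10⁻⁴)(+0.70) = 3.2 × 10⁻⁴ → stable
  127–203 m: −αΔT+βΔS = −(1.6 × 10⁻⁴)(+0.4)+(8 × 10⁻⁴)(+0.44) = 2.9 × 10⁻⁴ → stable
The 49–66 m interval has Δρ < 0: lighter water underlies denser water.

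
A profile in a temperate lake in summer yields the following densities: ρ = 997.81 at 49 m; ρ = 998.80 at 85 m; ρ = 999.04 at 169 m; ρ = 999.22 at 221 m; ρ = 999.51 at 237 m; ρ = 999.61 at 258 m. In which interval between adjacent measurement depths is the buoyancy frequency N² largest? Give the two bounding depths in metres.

Compute the density gradient over each adjacent pair:
  49–85 m: Δρ/Δz = 0.99/36 = 0.028 kg m⁻⁴
  85–169 m: Δρ/Δz = 0.24/84 = 2.9 × 10⁻³ kg m⁻⁴
  169–221 m: Δρ/Δz = 0.18/52 = 3.5 × 10⁻³ kg m⁻⁴
  221–237 m: Δρ/Δz = 0.29/16 = 0.018 kg m⁻⁴
  237–258 m: Δρ/Δz = 0.10/21 = 4.8 × 10⁻³ kg m⁻⁴
The largest gradient is in the 49–85 m interval — the pycnocline.

49–85 m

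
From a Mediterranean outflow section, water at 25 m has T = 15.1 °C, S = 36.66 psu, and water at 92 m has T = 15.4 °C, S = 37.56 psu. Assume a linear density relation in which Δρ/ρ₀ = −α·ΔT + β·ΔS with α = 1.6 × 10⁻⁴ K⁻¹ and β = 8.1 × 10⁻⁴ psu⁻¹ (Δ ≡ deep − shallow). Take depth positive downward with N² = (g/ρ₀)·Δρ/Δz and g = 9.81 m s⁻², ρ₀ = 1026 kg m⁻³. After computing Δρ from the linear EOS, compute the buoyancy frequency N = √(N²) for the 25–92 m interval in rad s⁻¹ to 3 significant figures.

ΔT = +0.3 K, ΔS = +0.90 psu (deep − shallow).
Δρ/ρ₀ = −αΔT + βΔS = -4.80 × 10⁻⁵ + 7.29 × 10⁻⁴ = 6.81 × 10⁻⁴, so Δρ ≈ 0.6987 kg m⁻³.
N² = (g/ρ₀)·Δρ/Δz = g·(Δρ/ρ₀)/Δz = 9.81 × 6.81 × 10⁻⁴ / 67 = 9.9711 × 10⁻⁵ s⁻².
N = √(9.9711 × 10⁻⁵) = 9.9855 × 10⁻³ rad s⁻¹ ≈ 9.99 × 10⁻³ rad s⁻¹.

9.99 × 10⁻³ rad s⁻¹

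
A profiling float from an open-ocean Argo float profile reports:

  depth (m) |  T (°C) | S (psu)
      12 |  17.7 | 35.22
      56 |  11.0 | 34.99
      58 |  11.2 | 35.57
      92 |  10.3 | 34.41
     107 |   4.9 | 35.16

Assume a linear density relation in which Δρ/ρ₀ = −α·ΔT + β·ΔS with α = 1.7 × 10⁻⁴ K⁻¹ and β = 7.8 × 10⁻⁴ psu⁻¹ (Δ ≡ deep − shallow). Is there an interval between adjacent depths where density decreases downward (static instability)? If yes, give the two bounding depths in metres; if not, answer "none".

58–92 m

Evaluate Δρ/ρ₀ = −αΔT + βΔS across each adjacent pair:
  12–56 m: −αΔT+βΔS = −(1.7 × 10⁻⁴)(-6.7)+(7.8 × 10⁻⁴)(-0.23) = 9.6 × 10⁻⁴ → stable
  56–58 m: −αΔT+βΔS = −(1.7 × 10⁻⁴)(+0.2)+(7.8 × 10⁻⁴)(+0.58) = 4.2 × 10⁻⁴ → stable
  58–92 m: −αΔT+βΔS = −(1.7 × 10⁻⁴)(-0.9)+(7.8 × 10⁻⁴)(-1.16) = -7.5 × 10⁻⁴ → UNSTABLE
  92–107 m: −αΔT+βΔS = −(1.7 × 10⁻⁴)(-5.4)+(7.8 × 10⁻⁴)(+0.75) = 1.5 × 10⁻³ → stable
The 58–92 m interval has Δρ < 0: lighter water underlies denser water.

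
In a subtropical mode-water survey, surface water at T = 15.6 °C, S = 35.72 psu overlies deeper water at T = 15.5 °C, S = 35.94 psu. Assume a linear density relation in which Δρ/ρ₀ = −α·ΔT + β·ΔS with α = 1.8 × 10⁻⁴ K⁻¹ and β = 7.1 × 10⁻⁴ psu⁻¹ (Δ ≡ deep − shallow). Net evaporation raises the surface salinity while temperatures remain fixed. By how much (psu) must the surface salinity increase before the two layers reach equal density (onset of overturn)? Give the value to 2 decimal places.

0.25 psu

Neutral buoyancy requires −α(T_deep − T_surf) + β(S_deep − S_surf′) = 0.
S_surf′ = S_deep − (α/β)·ΔT = 35.94 − (1.8 × 10⁻⁴/7.1 × 10⁻⁴)·(-0.1) = 35.9654 psu.
Increase required: 35.9654 − 35.72 = 0.2454 psu.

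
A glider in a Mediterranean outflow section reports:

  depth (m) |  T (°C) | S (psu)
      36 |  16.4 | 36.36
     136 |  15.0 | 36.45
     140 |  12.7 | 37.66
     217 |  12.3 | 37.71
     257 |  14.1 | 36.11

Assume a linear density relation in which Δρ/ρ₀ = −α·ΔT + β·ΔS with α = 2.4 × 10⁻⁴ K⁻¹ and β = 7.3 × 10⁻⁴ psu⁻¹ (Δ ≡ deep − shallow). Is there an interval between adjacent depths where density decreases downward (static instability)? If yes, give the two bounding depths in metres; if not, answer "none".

Evaluate Δρ/ρ₀ = −αΔT + βΔS across each adjacent pair:
  36–136 m: −αΔT+βΔS = −(2.4 × 10⁻⁴)(-1.4)+(7.3 × 10⁻⁴)(+0.09) = 4.0 × 10⁻⁴ → stable
  136–140 m: −αΔT+βΔS = −(2.4 × 10⁻⁴)(-2.3)+(7.3 × 10⁻⁴)(+1.21) = 1.4 × 10⁻³ → stable
  140–217 m: −αΔT+βΔS = −(2.4 × 10⁻⁴)(-0.4)+(7.3 × 10⁻⁴)(+0.05) = 1.3 × 10⁻⁴ → stable
  217–257 m: −αΔT+βΔS = −(2.4 × 10⁻⁴)(+1.8)+(7.3 × 10⁻⁴)(-1.60) = -1.6 × 10⁻³ → UNSTABLE
The 217–257 m interval has Δρ < 0: lighter water underlies denser water.

217–257 m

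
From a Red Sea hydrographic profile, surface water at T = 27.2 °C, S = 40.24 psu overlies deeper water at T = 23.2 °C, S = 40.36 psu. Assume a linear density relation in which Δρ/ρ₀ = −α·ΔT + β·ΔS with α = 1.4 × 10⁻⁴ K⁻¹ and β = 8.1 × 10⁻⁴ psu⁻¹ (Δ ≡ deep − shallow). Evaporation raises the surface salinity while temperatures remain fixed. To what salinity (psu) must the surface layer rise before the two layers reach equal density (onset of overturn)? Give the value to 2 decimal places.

Neutral buoyancy requires −α(T_deep − T_surf) + β(S_deep − S_surf′) = 0.
S_surf′ = S_deep − (α/β)·ΔT = 40.36 − (1.4 × 10⁻⁴/8.1 × 10⁻⁴)·(-4.0) = 41.0514 psu.
Increase required: 41.0514 − 40.24 = 0.8114 psu.

41.05 psu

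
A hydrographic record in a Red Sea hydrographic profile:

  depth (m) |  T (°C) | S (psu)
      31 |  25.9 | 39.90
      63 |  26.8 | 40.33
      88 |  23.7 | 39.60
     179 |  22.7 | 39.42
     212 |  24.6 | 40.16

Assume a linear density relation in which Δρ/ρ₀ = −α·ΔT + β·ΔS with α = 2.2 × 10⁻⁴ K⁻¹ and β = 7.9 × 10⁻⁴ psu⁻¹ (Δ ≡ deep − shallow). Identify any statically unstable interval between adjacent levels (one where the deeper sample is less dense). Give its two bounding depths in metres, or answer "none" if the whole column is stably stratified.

none

Evaluate Δρ/ρ₀ = −αΔT + βΔS across each adjacent pair:
  31–63 m: −αΔT+βΔS = −(2.2 × 10⁻⁴)(+0.9)+(7.9 × 10⁻⁴)(+0.43) = 1.4 × 10⁻⁴ → stable
  63–88 m: −αΔT+βΔS = −(2.2 × 10⁻⁴)(-3.1)+(7.9 × 10⁻⁴)(-0.73) = 1.1 × 10⁻⁴ → stable
  88–179 m: −αΔT+βΔS = −(2.2 × 10⁻⁴)(-1.0)+(7.9 × 10⁻⁴)(-0.18) = 7.8 × 10⁻⁵ → stable
  179–212 m: −αΔT+βΔS = −(2.2 × 10⁻⁴)(+1.9)+(7.9 × 10⁻⁴)(+0.74) = 1.7 × 10⁻⁴ → stable
Every interval has Δρ > 0: the column is stably stratified throughout.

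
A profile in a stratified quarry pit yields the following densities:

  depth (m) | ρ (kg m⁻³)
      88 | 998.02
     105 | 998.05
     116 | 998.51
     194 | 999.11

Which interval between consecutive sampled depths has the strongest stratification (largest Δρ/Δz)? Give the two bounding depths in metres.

Compute the density gradient over each adjacent pair:
  88–105 m: Δρ/Δz = 0.03/17 = 1.8 × 10⁻³ kg m⁻⁴
  105–116 m: Δρ/Δz = 0.46/11 = 0.042 kg m⁻⁴
  116–194 m: Δρ/Δz = 0.60/78 = 7.7 × 10⁻³ kg m⁻⁴
The largest gradient is in the 105–116 m interval — the pycnocline.

105–116 m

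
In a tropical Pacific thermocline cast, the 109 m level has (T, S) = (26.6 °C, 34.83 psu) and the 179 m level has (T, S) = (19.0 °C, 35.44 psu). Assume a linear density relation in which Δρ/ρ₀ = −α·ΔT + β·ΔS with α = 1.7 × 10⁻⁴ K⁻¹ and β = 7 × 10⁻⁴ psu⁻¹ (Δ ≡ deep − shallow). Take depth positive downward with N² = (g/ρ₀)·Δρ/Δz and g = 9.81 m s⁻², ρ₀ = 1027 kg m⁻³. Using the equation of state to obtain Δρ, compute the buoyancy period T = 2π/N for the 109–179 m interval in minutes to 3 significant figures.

ΔT = -7.6 K, ΔS = +0.61 psu (deep − shallow).
Δρ/ρ₀ = −αΔT + βΔS = 1.292 × 10⁻³ + 4.27 × 10⁻⁴ = 1.719 × 10⁻³, so Δρ ≈ 1.765 kg m⁻³.
N² = (g/ρ₀)·Δρ/Δz = g·(Δρ/ρ₀)/Δz = 9.81 × 1.719 × 10⁻³ / 70 = 2.4091 × 10⁻⁴ s⁻².
N = √(2.4091 × 10⁻⁴) = 0.015521 rad s⁻¹ → T = 2π/N = 404.82 s = 6.7470 min ≈ 6.75 min.

6.75 min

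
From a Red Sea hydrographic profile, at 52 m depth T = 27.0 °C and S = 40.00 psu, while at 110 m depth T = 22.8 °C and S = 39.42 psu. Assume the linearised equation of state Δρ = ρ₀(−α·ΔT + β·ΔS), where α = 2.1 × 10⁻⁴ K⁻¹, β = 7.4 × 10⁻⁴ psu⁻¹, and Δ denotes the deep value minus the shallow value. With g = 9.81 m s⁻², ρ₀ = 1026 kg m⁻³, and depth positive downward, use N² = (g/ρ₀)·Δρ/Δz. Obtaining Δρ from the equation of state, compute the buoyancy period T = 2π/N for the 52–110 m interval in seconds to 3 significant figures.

718 s

ΔT = -4.2 K, ΔS = -0.58 psu (deep − shallow).
Δρ/ρ₀ = −αΔT + βΔS = 8.82 × 10⁻⁴ − 4.292 × 10⁻⁴ = 4.528 × 10⁻⁴, so Δρ ≈ 0.4646 kg m⁻³.
N² = (g/ρ₀)·Δρ/Δz = g·(Δρ/ρ₀)/Δz = 9.81 × 4.528 × 10⁻⁴ / 58 = 7.6586 × 10⁻⁵ s⁻².
N = √(7.6586 × 10⁻⁵) = 8.7513 × 10⁻³ rad s⁻¹ → T = 2π/N = 717.97 s ≈ 718 s.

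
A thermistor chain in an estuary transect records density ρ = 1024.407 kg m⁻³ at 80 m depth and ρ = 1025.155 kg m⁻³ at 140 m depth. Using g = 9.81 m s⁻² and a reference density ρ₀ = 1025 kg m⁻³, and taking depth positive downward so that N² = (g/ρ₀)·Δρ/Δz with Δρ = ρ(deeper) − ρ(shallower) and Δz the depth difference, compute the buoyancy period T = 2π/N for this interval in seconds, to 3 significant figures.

575 s

Δρ = 1025.155 − 1024.407 = 0.748 kg m⁻³ over Δz = 140 − 80 = 60 m.
N² = (9.81/1025) × (0.748/60) = 1.1932 × 10⁻⁴ s⁻².
N = √(1.1932 × 10⁻⁴) = 0.010923 rad s⁻¹, so T = 2π/N = 575.23 s ≈ 575 s.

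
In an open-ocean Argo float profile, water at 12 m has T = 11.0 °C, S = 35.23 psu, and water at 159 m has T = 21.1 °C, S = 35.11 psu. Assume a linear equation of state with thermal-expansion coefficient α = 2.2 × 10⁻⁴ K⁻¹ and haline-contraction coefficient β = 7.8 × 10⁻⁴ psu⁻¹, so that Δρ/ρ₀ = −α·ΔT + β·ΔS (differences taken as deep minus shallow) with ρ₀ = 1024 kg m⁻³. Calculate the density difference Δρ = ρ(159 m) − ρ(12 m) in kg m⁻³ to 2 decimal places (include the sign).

-2.37 kg m⁻³

ΔT = +10.1 K, ΔS = -0.12 psu (deep − shallow).
Δρ/ρ₀ = −(2.2 × 10⁻⁴)(+10.1) + (7.8 × 10⁻⁴)(-0.12) = -2.3156 × 10⁻³.
Δρ = 1024 × (-2.3156 × 10⁻³) = -2.37 kg m⁻³.
Negative Δρ: lighter below, statically unstable.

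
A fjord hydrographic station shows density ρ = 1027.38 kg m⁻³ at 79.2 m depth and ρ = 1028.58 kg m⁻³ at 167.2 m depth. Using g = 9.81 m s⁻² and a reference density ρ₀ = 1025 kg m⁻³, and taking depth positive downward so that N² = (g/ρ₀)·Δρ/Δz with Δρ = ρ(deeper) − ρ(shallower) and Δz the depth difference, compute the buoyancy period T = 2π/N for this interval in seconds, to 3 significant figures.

Δρ = 1028.58 − 1027.38 = 1.20 kg m⁻³ over Δz = 167.2 − 79.2 = 88 m.
N² = (9.81/1025) × (1.20/88) = 1.3051 × 10⁻⁴ s⁻².
N = √(1.3051 × 10⁻⁴) = 0.011424 rad s⁻¹, so T = 2π/N = 550.00 s ≈ 550 s.

550 s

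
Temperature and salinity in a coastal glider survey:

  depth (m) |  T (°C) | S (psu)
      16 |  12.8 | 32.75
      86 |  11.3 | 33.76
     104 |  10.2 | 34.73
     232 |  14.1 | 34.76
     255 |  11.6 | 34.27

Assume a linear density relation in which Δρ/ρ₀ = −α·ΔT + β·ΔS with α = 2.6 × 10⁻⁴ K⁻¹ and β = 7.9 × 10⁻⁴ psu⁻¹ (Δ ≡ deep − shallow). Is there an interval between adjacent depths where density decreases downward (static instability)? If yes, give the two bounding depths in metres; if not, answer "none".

Evaluate Δρ/ρ₀ = −αΔT + βΔS across each adjacent pair:
  16–86 m: −αΔT+βΔS = −(2.6 × 10⁻⁴)(-1.5)+(7.9 × 10⁻⁴)(+1.01) = 1.2 × 10⁻³ → stable
  86–104 m: −αΔT+βΔS = −(2.6 × 10⁻⁴)(-1.1)+(7.9 × 10⁻⁴)(+0.97) = 1.1 × 10⁻³ → stable
  104–232 m: −αΔT+βΔS = −(2.6 × 10⁻⁴)(+3.9)+(7.9 × 10⁻⁴)(+0.03) = -9.9 × 10⁻⁴ → UNSTABLE
  232–255 m: −αΔT+βΔS = −(2.6 × 10⁻⁴)(-2.5)+(7.9 × 10⁻⁴)(-0.49) = 2.6 × 10⁻⁴ → stable
The 104–232 m interval has Δρ < 0: lighter water underlies denser water.

104–232 m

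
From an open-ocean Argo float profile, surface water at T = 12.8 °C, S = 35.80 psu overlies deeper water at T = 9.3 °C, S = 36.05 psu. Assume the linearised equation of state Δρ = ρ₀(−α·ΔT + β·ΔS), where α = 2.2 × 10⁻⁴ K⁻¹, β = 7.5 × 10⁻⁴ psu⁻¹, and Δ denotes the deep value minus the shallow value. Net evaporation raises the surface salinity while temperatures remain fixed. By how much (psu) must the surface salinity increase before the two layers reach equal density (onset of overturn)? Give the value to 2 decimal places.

Neutral buoyancy requires −α(T_deep − T_surf) + β(S_deep − S_surf′) = 0.
S_surf′ = S_deep − (α/β)·ΔT = 36.05 − (2.2 × 10⁻⁴/7.5 × 10⁻⁴)·(-3.5) = 37.0767 psu.
Increase required: 37.0767 − 35.80 = 1.2767 psu.

1.28 psu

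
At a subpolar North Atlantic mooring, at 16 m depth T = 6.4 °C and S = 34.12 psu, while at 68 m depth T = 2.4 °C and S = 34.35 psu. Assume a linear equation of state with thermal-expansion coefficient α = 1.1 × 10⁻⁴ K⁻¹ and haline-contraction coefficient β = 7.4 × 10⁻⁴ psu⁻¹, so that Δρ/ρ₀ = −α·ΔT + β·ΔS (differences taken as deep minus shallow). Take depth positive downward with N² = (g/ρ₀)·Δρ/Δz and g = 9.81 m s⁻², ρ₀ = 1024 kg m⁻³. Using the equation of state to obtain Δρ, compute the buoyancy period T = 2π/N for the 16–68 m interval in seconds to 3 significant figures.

586 s

ΔT = -4.0 K, ΔS = +0.23 psu (deep − shallow).
Δρ/ρ₀ = −αΔT + βΔS = 4.40 × 10⁻⁴ + 1.702 × 10⁻⁴ = 6.102 × 10⁻⁴, so Δρ ≈ 0.6248 kg m⁻³.
N² = (g/ρ₀)·Δρ/Δz = g·(Δρ/ρ₀)/Δz = 9.81 × 6.102 × 10⁻⁴ / 52 = 1.1512 × 10⁻⁴ s⁻².
N = √(1.1512 × 10⁻⁴) = 0.010729 rad s⁻¹ → T = 2π/N = 585.63 s ≈ 586 s.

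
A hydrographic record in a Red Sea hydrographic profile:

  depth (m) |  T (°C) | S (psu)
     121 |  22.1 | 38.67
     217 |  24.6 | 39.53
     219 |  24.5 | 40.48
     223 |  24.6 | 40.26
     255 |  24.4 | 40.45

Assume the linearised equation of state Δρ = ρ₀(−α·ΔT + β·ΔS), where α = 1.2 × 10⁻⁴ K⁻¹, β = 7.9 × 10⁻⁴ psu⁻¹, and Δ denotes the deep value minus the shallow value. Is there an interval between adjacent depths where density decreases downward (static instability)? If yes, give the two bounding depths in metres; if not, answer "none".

Evaluate Δρ/ρ₀ = −αΔT + βΔS across each adjacent pair:
  121–217 m: −αΔT+βΔS = −(1.2 × 10⁻⁴)(+2.5)+(7.9 × 10⁻⁴)(+0.86) = 3.8 × 10⁻⁴ → stable
  217–219 m: −αΔT+βΔS = −(1.2 × 10⁻⁴)(-0.1)+(7.9 × 10⁻⁴)(+0.95) = 7.6 × 10⁻⁴ → stable
  219–223 m: −αΔT+βΔS = −(1.2 × 10⁻⁴)(+0.1)+(7.9 × 10⁻⁴)(-0.22) = -1.9 × 10⁻⁴ → UNSTABLE
  223–255 m: −αΔT+βΔS = −(1.2 × 10⁻⁴)(-0.2)+(7.9 × 10⁻⁴)(+0.19) = 1.7 × 10⁻⁴ → stable
The 219–223 m interval has Δρ < 0: lighter water underlies denser water.

219–223 m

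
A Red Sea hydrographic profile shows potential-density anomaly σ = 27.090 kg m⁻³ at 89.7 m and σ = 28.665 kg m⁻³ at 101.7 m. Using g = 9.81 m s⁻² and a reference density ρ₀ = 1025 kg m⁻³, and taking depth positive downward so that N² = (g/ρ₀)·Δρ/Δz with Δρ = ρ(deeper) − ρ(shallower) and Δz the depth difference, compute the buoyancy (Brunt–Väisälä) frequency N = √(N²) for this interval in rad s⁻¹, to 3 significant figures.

Δρ = 1028.665 − 1027.090 = 1.575 kg m⁻³ over Δz = 101.7 − 89.7 = 12 m.
N² = (9.81/1025) × (1.575/12) = 1.2562 × 10⁻³ s⁻².
N = √(1.2562 × 10⁻³) = 0.035443 rad s⁻¹ ≈ 0.0354 rad s⁻¹.

0.0354 rad s⁻¹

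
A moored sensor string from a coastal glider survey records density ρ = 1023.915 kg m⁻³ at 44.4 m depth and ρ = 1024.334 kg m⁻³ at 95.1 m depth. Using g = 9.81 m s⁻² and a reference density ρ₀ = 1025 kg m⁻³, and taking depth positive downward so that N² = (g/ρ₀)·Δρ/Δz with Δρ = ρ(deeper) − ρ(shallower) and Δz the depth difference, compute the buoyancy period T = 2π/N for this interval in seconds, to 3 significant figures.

706 s

Δρ = 1024.334 − 1023.915 = 0.419 kg m⁻³ over Δz = 95.1 − 44.4 = 50.7 m.
N² = (9.81/1025) × (0.419/50.7) = 7.9095 × 10⁻⁵ s⁻².
N = √(7.9095 × 10⁻⁵) = 8.8935 × 10⁻³ rad s⁻¹, so T = 2π/N = 706.49 s ≈ 706 s.
A positive N² confirms static stability across the interval.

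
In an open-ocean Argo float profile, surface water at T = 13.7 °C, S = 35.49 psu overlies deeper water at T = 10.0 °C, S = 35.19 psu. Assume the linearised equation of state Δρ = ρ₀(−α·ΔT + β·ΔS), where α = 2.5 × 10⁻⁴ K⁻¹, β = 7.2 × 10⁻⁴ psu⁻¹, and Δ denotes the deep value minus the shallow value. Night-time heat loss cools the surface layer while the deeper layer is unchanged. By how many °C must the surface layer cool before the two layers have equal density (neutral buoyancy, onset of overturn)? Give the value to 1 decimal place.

Neutral buoyancy requires Δρ = 0, i.e. −α(T_deep − T_surf′) + β(S_deep − S_surf) = 0.
T_surf′ = T_deep − (β/α)·ΔS = 10.0 − (7.2 × 10⁻⁴/2.5 × 10⁻⁴)·(-0.30) = 10.864 °C.
Cooling required: 13.7 − (10.864) = 2.836 °C.

2.8 °C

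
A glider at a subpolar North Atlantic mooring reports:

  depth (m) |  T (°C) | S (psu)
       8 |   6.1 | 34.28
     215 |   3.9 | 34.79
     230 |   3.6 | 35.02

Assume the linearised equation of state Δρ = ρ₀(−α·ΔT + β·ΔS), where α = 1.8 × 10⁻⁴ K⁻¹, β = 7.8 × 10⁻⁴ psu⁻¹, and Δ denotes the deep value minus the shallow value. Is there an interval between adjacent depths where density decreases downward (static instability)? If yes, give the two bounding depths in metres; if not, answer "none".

Evaluate Δρ/ρ₀ = −αΔT + βΔS across each adjacent pair:
  8–215 m: −αΔT+βΔS = −(1.8 × 10⁻⁴)(-2.2)+(7.8 × 10⁻⁴)(+0.51) = 7.9 × 10⁻⁴ → stable
  215–230 m: −αΔT+βΔS = −(1.8 × 10⁻⁴)(-0.3)+(7.8 × 10⁻⁴)(+0.23) = 2.3 × 10⁻⁴ → stable
Every interval has Δρ > 0: the column is stably stratified throughout.

none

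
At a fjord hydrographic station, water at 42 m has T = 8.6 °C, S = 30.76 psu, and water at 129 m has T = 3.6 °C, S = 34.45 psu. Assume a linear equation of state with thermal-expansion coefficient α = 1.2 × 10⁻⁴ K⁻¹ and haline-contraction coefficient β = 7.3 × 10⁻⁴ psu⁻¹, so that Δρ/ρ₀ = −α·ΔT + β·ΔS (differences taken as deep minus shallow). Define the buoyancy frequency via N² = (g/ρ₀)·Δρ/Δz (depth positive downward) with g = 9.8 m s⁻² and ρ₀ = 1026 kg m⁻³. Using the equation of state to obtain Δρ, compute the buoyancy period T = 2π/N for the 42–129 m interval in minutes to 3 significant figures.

5.44 min

ΔT = -5.0 K, ΔS = +3.69 psu (deep − shallow).
Δρ/ρ₀ = −αΔT + βΔS = 6.00 × 10⁻⁴ + 2.6937 × 10⁻³ = 3.2937 × 10⁻³, so Δρ ≈ 3.379 kg m⁻³.
N² = (g/ρ₀)·Δρ/Δz = g·(Δρ/ρ₀)/Δz = 9.8 × 3.2937 × 10⁻³ / 87 = 3.7101 × 10⁻⁴ s⁻².
N = √(3.7101 × 10⁻⁴) = 0.019262 rad s⁻¹ → T = 2π/N = 326.20 s = 5.4367 min ≈ 5.44 min.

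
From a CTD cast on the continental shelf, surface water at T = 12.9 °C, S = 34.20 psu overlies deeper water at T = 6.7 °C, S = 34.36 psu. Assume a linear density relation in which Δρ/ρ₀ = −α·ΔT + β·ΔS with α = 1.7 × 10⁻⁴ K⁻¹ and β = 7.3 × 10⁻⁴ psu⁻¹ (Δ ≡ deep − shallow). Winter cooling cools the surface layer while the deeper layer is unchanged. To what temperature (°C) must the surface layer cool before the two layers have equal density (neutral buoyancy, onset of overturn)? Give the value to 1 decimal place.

Neutral buoyancy requires Δρ = 0, i.e. −α(T_deep − T_surf′) + β(S_deep − S_surf) = 0.
T_surf′ = T_deep − (β/α)·ΔS = 6.7 − (7.3 × 10⁻⁴/1.7 × 10⁻⁴)·(+0.16) = 6.013 °C.
Cooling required: 12.9 − (6.013) = 6.887 °C.

6.0 °C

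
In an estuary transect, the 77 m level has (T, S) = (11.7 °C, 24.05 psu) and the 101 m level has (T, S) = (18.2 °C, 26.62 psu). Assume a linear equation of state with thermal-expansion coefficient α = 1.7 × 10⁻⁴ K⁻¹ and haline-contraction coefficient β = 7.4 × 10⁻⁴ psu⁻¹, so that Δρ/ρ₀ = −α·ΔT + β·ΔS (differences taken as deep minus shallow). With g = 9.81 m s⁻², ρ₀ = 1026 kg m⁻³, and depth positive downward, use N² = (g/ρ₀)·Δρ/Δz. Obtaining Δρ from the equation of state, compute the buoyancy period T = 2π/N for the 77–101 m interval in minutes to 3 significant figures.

ΔT = +6.5 K, ΔS = +2.57 psu (deep − shallow).
Δρ/ρ₀ = −αΔT + βΔS = -1.105 × 10⁻³ + 1.9018 × 10⁻³ = 7.968 × 10⁻⁴, so Δρ ≈ 0.8175 kg m⁻³.
N² = (g/ρ₀)·Δρ/Δz = g·(Δρ/ρ₀)/Δz = 9.81 × 7.968 × 10⁻⁴ / 24 = 3.2569 × 10⁻⁴ s⁻².
N = √(3.2569 × 10⁻⁴) = 0.018047 rad s⁻¹ → T = 2π/N = 348.16 s = 5.8027 min ≈ 5.80 min.

5.80 min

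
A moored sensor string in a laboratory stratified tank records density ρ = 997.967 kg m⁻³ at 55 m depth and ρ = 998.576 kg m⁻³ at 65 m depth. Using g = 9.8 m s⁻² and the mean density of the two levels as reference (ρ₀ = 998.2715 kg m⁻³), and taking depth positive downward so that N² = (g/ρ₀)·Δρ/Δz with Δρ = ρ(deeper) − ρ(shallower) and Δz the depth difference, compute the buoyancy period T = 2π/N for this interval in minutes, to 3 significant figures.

Δρ = 998.576 − 997.967 = 0.609 kg m⁻³ over Δz = 65 − 55 = 10 m.
N² = (9.8/998.2715) × (0.609/10) = 5.9785 × 10⁻⁴ s⁻².
N = √(5.9785 × 10⁻⁴) = 0.024451 rad s⁻¹, so T = 2π/N = 256.97 s = 4.2828 min ≈ 4.28 min.

4.28 min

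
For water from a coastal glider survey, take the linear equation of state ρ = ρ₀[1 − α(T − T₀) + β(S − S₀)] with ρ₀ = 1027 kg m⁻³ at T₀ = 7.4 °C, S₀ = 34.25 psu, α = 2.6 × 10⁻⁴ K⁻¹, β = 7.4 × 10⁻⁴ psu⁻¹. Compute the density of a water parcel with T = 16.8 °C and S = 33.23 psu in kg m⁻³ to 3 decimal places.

1023.715 kg m⁻³

T − T₀ = +9.4 K, S − S₀ = -1.02 psu.
Bracket = 1 − α·(+9.4) + β·(-1.02) = 1 + (-3.1988 × 10⁻³) = 0.9968012.
ρ = 1027 × 0.9968012 = 1023.715 kg m⁻³.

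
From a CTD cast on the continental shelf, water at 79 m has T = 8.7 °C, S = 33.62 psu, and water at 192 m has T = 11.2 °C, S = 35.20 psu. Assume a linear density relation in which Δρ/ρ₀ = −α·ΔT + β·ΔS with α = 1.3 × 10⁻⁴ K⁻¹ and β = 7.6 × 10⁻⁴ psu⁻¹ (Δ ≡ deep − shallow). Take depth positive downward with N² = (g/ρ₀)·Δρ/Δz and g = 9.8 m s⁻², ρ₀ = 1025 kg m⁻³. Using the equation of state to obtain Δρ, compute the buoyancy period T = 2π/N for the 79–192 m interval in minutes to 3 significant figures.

12.0 min

ΔT = +2.5 K, ΔS = +1.58 psu (deep − shallow).
Δρ/ρ₀ = −αΔT + βΔS = -3.25 × 10⁻⁴ + 1.2008 × 10⁻³ = 8.758 × 10⁻⁴, so Δρ ≈ 0.8977 kg m⁻³.
N² = (g/ρ₀)·Δρ/Δz = g·(Δρ/ρ₀)/Δz = 9.8 × 8.758 × 10⁻⁴ / 113 = 7.5954 × 10⁻⁵ s⁻².
N = √(7.5954 × 10⁻⁵) = 8.7152 × 10⁻³ rad s⁻¹ → T = 2π/N = 720.95 s = 12.016 min ≈ 12.0 min.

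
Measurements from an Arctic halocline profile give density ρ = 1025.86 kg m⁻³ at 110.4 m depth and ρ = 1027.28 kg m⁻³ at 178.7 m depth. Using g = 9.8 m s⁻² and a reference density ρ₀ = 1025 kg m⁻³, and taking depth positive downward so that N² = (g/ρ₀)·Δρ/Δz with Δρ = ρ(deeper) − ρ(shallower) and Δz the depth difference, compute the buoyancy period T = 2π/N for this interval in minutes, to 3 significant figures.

7.43 min

Δρ = 1027.28 − 1025.86 = 1.42 kg m⁻³ over Δz = 178.7 − 110.4 = 68.3 m.
N² = (9.8/1025) × (1.42/68.3) = 1.9878 × 10⁻⁴ s⁻².
N = √(1.9878 × 10⁻⁴) = 0.014099 rad s⁻¹, so T = 2π/N = 445.65 s = 7.4275 min ≈ 7.43 min.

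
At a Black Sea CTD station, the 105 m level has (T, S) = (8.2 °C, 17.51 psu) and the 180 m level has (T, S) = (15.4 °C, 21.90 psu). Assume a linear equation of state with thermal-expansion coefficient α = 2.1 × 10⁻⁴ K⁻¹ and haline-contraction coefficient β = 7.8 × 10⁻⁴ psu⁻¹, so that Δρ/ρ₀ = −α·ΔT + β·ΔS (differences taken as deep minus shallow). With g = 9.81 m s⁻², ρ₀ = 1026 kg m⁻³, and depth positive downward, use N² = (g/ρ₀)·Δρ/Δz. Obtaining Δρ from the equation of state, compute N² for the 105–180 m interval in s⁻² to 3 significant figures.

ΔT = +7.2 K, ΔS = +4.39 psu (deep − shallow).
Δρ/ρ₀ = −αΔT + βΔS = -1.512 × 10⁻³ + 3.4242 × 10⁻³ = 1.9122 × 10⁻³, so Δρ ≈ 1.962 kg m⁻³.
N² = (g/ρ₀)·Δρ/Δz = g·(Δρ/ρ₀)/Δz = 9.81 × 1.9122 × 10⁻³ / 75 = 2.5012 × 10⁻⁴ s⁻² ≈ 2.50 × 10⁻⁴ s⁻².

2.50 × 10⁻⁴ s⁻²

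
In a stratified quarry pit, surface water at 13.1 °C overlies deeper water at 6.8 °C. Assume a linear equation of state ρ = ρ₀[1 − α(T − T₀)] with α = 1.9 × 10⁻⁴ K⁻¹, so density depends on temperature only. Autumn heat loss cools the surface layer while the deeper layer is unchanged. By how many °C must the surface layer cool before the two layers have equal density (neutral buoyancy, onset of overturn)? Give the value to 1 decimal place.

6.3 °C

With temperature the only control, equal density requires T_surf′ = T_deep.
T_surf′ = 6.8 °C.
Cooling required: 13.1 − 6.8 = 6.3 °C.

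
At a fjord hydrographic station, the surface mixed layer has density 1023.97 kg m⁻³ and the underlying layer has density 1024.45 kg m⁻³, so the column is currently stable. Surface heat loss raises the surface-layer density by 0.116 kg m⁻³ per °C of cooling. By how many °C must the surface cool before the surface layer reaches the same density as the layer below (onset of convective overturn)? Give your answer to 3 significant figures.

4.14 °C

Density deficit of the surface layer: 1024.45 − 1023.97 = 0.48 kg m⁻³.
Required change = 0.48 / 0.116 = 4.14 °C.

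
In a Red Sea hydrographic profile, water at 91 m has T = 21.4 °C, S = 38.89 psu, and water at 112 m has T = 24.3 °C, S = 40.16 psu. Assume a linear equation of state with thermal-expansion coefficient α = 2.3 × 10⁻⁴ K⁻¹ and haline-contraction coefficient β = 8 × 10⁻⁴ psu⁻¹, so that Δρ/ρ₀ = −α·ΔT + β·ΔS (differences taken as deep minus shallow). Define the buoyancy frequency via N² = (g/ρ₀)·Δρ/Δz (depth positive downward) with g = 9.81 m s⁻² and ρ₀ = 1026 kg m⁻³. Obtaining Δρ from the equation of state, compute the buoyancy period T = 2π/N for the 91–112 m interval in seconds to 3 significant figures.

492 s

ΔT = +2.9 K, ΔS = +1.27 psu (deep − shallow).
Δρ/ρ₀ = −αΔT + βΔS = -6.67 × 10⁻⁴ + 1.016 × 10⁻³ = 3.49 × 10⁻⁴, so Δρ ≈ 0.3581 kg m⁻³.
N² = (g/ρ₀)·Δρ/Δz = g·(Δρ/ρ₀)/Δz = 9.81 × 3.49 × 10⁻⁴ / 21 = 1.6303 × 10⁻⁴ s⁻².
N = √(1.6303 × 10⁻⁴) = 0.012768 rad s⁻¹ → T = 2π/N = 492.10 s ≈ 492 s.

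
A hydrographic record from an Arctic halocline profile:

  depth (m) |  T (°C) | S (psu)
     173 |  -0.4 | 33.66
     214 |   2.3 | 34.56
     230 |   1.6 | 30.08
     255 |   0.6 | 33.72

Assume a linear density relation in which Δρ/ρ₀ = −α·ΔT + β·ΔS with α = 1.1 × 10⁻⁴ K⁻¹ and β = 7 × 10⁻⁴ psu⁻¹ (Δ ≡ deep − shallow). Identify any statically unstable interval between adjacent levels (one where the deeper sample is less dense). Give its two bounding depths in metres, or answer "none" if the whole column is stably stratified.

Evaluate Δρ/ρ₀ = −αΔT + βΔS across each adjacent pair:
  173–214 m: −αΔT+βΔS = −(1.1 × 10⁻⁴)(+2.7)+(7 × 10⁻⁴)(+0.90) = 3.3 × 10⁻⁴ → stable
  214–230 m: −αΔT+βΔS = −(1.1 × 10⁻⁴)(-0.7)+(7 × 10⁻⁴)(-4.48) = -3.1 × 10⁻³ → UNSTABLE
  230–255 m: −αΔT+βΔS = −(1.1 × 10⁻⁴)(-1.0)+(7 × 10⁻⁴)(+3.64) = 2.7 × 10⁻³ → stable
The 214–230 m interval has Δρ < 0: lighter water underlies denser water.

214–230 m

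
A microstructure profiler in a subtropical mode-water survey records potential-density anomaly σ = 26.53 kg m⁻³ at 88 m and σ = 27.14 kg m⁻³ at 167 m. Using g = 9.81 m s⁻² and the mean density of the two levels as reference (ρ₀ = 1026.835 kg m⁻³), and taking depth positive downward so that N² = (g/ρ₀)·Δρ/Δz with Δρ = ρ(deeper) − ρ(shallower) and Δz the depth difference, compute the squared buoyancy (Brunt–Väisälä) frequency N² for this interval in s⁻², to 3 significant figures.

Δρ = 1027.14 − 1026.53 = 0.61 kg m⁻³ over Δz = 167 − 88 = 79 m.
N² = (9.81/1026.835) × (0.61/79) = 7.3769 × 10⁻⁵ s⁻² ≈ 7.38 × 10⁻⁵ s⁻².

7.38 × 10⁻⁵ s⁻²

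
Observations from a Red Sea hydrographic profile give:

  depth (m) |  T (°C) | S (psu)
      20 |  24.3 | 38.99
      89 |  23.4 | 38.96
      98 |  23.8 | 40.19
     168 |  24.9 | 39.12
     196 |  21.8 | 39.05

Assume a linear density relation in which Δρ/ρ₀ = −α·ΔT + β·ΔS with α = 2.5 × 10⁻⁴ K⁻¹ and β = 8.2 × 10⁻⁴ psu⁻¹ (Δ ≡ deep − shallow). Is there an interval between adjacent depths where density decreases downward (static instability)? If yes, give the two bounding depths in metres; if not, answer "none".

Evaluate Δρ/ρ₀ = −αΔT + βΔS across each adjacent pair:
  20–89 m: −αΔT+βΔS = −(2.5 × 10⁻⁴)(-0.9)+(8.2 × 10⁻⁴)(-0.03) = 2.0 × 10⁻⁴ → stable
  89–98 m: −αΔT+βΔS = −(2.5 × 10⁻⁴)(+0.4)+(8.2 × 10⁻⁴)(+1.23) = 9.1 × 10⁻⁴ → stable
  98–168 m: −αΔT+βΔS = −(2.5 × 10⁻⁴)(+1.1)+(8.2 × 10⁻⁴)(-1.07) = -1.2 × 10⁻³ → UNSTABLE
  168–196 m: −αΔT+βΔS = −(2.5 × 10⁻⁴)(-3.1)+(8.2 × 10⁻⁴)(-0.07) = 7.2 × 10⁻⁴ → stable
The 98–168 m interval has Δρ < 0: lighter water underlies denser water.

98–168 m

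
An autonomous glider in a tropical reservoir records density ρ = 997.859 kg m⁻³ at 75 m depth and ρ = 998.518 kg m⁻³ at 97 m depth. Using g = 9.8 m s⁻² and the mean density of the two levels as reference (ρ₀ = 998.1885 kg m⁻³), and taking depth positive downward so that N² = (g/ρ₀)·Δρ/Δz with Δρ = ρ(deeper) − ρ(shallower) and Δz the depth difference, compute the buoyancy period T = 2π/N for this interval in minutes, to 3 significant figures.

Δρ = 998.518 − 997.859 = 0.659 kg m⁻³ over Δz = 97 − 75 = 22 m.
N² = (9.8/998.1885) × (0.659/22) = 2.9409 × 10⁻⁴ s⁻².
N = √(2.9409 × 10⁻⁴) = 0.017149 rad s⁻¹, so T = 2π/N = 366.39 s = 6.1065 min ≈ 6.11 min.
Since Δρ > 0 the layer is stably stratified.

6.11 min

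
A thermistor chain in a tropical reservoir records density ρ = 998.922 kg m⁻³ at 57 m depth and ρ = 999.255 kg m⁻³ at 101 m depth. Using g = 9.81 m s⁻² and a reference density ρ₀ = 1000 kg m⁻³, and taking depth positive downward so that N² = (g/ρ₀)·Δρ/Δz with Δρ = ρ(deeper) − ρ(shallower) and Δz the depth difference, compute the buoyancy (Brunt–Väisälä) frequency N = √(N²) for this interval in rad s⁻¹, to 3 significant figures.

8.62 × 10⁻³ rad s⁻¹

Δρ = 999.255 − 998.922 = 0.333 kg m⁻³ over Δz = 101 − 57 = 44 m.
N² = (9.81/1000) × (0.333/44) = 7.4244 × 10⁻⁵ s⁻².
N = √(7.4244 × 10⁻⁵) = 8.6165 × 10⁻³ rad s⁻¹ ≈ 8.62 × 10⁻³ rad s⁻¹.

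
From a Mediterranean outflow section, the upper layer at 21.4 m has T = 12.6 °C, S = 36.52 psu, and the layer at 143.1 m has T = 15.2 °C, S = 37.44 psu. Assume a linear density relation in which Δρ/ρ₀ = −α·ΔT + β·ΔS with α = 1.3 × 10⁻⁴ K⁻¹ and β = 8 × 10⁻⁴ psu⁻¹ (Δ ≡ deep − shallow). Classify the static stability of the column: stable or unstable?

stable

ΔT = 15.2 − 12.6 = +2.6 K and ΔS = 37.44 − 36.52 = +0.92 psu (deep − shallow).
−αΔT = -3.38 × 10⁻⁴; βΔS = 7.36 × 10⁻⁴; sum Δρ/ρ₀ = 3.98 × 10⁻⁴.
Δρ/ρ₀ > 0, so Δρ > 0: deeper water is denser → statically stable.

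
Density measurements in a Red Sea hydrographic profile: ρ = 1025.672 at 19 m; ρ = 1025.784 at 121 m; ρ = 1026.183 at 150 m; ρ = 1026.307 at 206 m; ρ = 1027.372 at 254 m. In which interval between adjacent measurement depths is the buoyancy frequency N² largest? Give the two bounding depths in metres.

Compute the density gradient over each adjacent pair:
  19–121 m: Δρ/Δz = 0.112/102 = 1.1 × 10⁻³ kg m⁻⁴
  121–150 m: Δρ/Δz = 0.399/29 = 0.014 kg m⁻⁴
  150–206 m: Δρ/Δz = 0.124/56 = 2.2 × 10⁻³ kg m⁻⁴
  206–254 m: Δρ/Δz = 1.065/48 = 0.022 kg m⁻⁴
The largest gradient is in the 206–254 m interval — the pycnocline.

206–254 m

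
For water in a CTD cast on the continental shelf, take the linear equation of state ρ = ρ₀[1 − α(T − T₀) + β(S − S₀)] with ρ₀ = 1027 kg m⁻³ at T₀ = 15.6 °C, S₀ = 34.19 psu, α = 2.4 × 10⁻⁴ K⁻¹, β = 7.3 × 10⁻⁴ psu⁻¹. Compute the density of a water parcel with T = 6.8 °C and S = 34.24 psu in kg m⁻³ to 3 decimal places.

1029.207 kg m⁻³

T − T₀ = -8.8 K, S − S₀ = +0.05 psu.
Bracket = 1 − α·(-8.8) + β·(+0.05) = 1 + (2.1485 × 10⁻³) = 1.0021485.
ρ = 1027 × 1.0021485 = 1029.207 kg m⁻³.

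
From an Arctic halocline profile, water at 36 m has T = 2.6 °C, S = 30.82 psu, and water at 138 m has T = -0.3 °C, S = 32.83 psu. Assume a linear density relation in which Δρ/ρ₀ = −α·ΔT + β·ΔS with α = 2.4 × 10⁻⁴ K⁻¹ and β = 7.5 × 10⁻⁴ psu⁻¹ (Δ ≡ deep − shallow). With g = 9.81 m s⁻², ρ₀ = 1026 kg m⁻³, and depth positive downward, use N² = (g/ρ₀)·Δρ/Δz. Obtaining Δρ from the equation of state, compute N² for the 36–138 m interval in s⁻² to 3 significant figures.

2.12 × 10⁻⁴ s⁻²

ΔT = -2.9 K, ΔS = +2.01 psu (deep − shallow).
Δρ/ρ₀ = −αΔT + βΔS = 6.96 × 10⁻⁴ + 1.5075 × 10⁻³ = 2.2035 × 10⁻³, so Δρ ≈ 2.261 kg m⁻³.
N² = (g/ρ₀)·Δρ/Δz = g·(Δρ/ρ₀)/Δz = 9.81 × 2.2035 × 10⁻³ / 102 = 2.1192 × 10⁻⁴ s⁻² ≈ 2.12 × 10⁻⁴ s⁻².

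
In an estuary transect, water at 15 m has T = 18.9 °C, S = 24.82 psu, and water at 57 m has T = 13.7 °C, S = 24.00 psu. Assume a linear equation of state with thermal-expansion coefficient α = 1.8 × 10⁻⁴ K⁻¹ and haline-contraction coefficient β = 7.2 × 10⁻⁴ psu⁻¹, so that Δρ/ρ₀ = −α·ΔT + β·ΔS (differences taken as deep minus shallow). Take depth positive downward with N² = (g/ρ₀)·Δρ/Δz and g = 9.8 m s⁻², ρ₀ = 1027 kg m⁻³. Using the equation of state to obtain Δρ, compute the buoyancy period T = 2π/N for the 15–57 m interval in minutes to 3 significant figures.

ΔT = -5.2 K, ΔS = -0.82 psu (deep − shallow).
Δρ/ρ₀ = −αΔT + βΔS = 9.36 × 10⁻⁴ − 5.904 × 10⁻⁴ = 3.456 × 10⁻⁴, so Δρ ≈ 0.3549 kg m⁻³.
N² = (g/ρ₀)·Δρ/Δz = g·(Δρ/ρ₀)/Δz = 9.8 × 3.456 × 10⁻⁴ / 42 = 8.0640 × 10⁻⁵ s⁻².
N = √(8.0640 × 10⁻⁵) = 8.9800 × 10⁻³ rad s⁻¹ → T = 2π/N = 699.69 s = 11.662 min ≈ 11.7 min.

11.7 min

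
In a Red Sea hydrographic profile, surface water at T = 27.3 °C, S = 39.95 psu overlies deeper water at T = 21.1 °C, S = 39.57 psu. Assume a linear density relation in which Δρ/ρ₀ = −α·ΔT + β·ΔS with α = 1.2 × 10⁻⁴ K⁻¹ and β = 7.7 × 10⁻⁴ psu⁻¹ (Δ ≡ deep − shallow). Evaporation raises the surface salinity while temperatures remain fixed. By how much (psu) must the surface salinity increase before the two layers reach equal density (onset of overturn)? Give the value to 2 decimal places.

Neutral buoyancy requires −α(T_deep − T_surf) + β(S_deep − S_surf′) = 0.
S_surf′ = S_deep − (α/β)·ΔT = 39.57 − (1.2 × 10⁻⁴/7.7 × 10⁻⁴)·(-6.2) = 40.5362 psu.
Increase required: 40.5362 − 39.95 = 0.5862 psu.

0.59 psu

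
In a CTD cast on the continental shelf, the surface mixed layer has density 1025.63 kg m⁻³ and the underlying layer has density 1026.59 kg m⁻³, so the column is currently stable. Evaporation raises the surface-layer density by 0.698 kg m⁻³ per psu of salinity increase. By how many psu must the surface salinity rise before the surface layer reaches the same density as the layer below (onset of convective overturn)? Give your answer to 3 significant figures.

Density deficit of the surface layer: 1026.59 − 1025.63 = 0.96 kg m⁻³.
Required change = 0.96 / 0.698 = 1.38 psu.

1.38 psu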